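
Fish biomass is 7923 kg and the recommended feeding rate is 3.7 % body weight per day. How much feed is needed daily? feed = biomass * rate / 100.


Feeding rate fraction = 3.7% / 100 = 0.037
Daily feed = 7923 kg * 0.037 = 293.151 kg/day

293.151 kg/day


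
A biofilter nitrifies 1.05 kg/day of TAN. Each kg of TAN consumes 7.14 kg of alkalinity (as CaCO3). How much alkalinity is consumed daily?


Alkalinity factor: 7.14 kg CaCO3 consumed per kg TAN nitrified
alk = 1.05 kg TAN * 7.14 = 7.497 kg CaCO3/day

7.497 kg CaCO3/day


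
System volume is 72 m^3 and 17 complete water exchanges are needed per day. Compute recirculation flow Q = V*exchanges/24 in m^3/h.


Daily recirculation volume = 72 m^3 * 17 = 1224 m^3/day
Flow rate Q = daily volume / 24 h = 1224 / 24 = 51 m^3/h

51 m^3/h


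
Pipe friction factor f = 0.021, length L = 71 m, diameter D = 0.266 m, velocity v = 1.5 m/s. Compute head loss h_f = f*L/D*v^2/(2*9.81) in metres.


v^2 = 1.5^2 = 2.25 m^2/s^2
L/D = 71/0.266 = 266.91729
h_f = f*(L/D)*v^2/(2g) = 0.021 * 266.91729 * 2.25 / 19.62 = 0.642805 m

0.642805 m


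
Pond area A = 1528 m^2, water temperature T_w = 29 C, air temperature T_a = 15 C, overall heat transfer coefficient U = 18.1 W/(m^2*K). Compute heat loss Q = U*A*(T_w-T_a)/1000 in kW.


Temperature difference dT = 29 - 15 = 14 K
Heat loss (W) = U * A * dT = 18.1 * 1528 * 14 = 387195.2 W
Convert to kW: 387195.2 / 1000 = 387.1952 kW

387.1952 kW


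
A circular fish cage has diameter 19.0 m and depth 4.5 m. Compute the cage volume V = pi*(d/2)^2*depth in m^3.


r = d/2 = 19.0/2 = 9.5 m
Base area = pi*r^2 = pi*9.5^2 = 283.52874 m^2
Volume = 283.52874 * 4.5 = 1275.88 m^3

1275.88 m^3


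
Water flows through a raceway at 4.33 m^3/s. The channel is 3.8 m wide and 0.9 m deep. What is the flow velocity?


Cross-sectional area = W * d = 3.8 * 0.9 = 3.42 m^2
Velocity = Q / A = 4.33 / 3.42 = 1.26608 m/s

1.26608 m/s


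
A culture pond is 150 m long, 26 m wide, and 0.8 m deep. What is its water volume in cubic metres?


Base area = L * W = 150 * 26 = 3900 m^2
Volume = area * depth = 3900 * 0.8 = 3120 m^3

3120 m^3


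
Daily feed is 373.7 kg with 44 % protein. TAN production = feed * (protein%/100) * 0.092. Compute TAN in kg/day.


Protein in feed = 373.7 * 44/100 = 164.428 kg/day
TAN = protein * 0.092 = 164.428 * 0.092 = 15.127376 kg/day

15.127376 kg/day


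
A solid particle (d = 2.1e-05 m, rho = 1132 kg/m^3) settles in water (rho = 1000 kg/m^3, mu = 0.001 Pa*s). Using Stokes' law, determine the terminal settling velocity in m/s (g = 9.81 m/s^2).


Density difference: rho_p - rho_f = 1132 - 1000 = 132 kg/m^3
d^2 = (2.1e-05)^2 = 4.41e-10 m^2
Numerator = (rho_p - rho_f) * g * d^2 = 132 * 9.81 * 4.41e-10 = 5.7105972e-07
Denominator = 18 * mu = 18 * 0.001 = 0.018
v_s = 5.7105972e-07 / 0.018 = 3.17255e-05 m/s
Check: Re = rho_f * v_s * d / mu = 1000 * 3.17255e-05 * 2.1e-05 / 0.001 = 6.66e-04 < 1, so Stokes' law applies.

3.17255e-05 m/s


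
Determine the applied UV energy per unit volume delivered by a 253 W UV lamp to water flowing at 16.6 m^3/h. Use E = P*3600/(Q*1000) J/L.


Energy delivered per hour = 253 W * 3600 s = 910800 J/h
Volume treated per hour = 16.6 m^3/h * 1000 = 16600 L/h
dose = 910800 / 16600 = 54.8675 J/L

54.8675 J/L


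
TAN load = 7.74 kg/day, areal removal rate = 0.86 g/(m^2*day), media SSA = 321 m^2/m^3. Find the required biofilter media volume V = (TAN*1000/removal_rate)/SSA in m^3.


A = 7.74*1000 / 0.86 = 9000 m^2
V = 9000 / 321 = 28.0374

28.0374 m^3


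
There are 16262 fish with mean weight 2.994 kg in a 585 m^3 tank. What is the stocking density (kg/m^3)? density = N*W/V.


Total biomass = 16262 fish * 2.994 kg = 48688.428 kg
Density = total biomass / volume = 48688.428 / 585 = 83.2281 kg/m^3

83.2281 kg/m^3


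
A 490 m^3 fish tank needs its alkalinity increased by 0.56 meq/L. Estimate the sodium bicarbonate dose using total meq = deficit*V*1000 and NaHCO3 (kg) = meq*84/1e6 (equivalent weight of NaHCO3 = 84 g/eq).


Tank volume in L = 490 m^3 * 1000 = 490000 L
Total meq required = 0.56 meq/L * 490000 L = 274400 meq
NaHCO3 mass = 274400 meq * 84 mg/meq / 1e6 = 23.0496 kg

23.0496 kg


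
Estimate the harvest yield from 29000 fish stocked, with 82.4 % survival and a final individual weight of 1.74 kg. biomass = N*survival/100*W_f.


Survivors = 29000 * 82.4/100 = 23896 fish
Harvest biomass = survivors * W_f = 23896 * 1.74 = 41579.04 kg

41579.04 kg


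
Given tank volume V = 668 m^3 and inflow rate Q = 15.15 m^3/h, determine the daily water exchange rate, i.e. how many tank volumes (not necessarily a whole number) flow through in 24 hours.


Daily flow volume = 15.15 m^3/h * 24 h = 363.6 m^3/day
Exchanges = daily flow / tank volume = 363.6 / 668 = 0.544311 exchanges/day

0.544311 exchanges/day


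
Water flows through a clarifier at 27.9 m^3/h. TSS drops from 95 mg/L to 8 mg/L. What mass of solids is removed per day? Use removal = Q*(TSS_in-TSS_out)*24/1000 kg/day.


Concentration drop: TSS_in - TSS_out = 95 - 8 = 87 mg/L
Hourly solids removed = Q * dTSS = 27.9 m^3/h * 87 mg/L = 2427.3 g/h  (m^3/h * mg/L = g/h)
Daily solids removed = 2427.3 * 24 = 58255.2 g/day
Convert g to kg: 58255.2 / 1000 = 58.2552 kg/day

58.2552 kg/day


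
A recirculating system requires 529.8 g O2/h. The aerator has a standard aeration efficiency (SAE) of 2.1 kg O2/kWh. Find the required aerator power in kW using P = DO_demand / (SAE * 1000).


SAE in g O2/kWh = 2.1 * 1000 = 2100 g/kWh
P = DO_demand / SAE_g = 529.8 / 2100 = 0.252286 kW

0.252286 kW


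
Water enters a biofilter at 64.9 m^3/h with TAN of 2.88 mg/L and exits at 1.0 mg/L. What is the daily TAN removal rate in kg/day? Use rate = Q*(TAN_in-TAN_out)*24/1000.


Concentration drop: TAN_in - TAN_out = 2.88 - 1.0 = 1.88 mg/L
Hourly TAN removed = Q * dTAN = 64.9 m^3/h * 1.88 mg/L = 122.012 g/h  (m^3/h * mg/L = g/h)
Daily TAN removed = 122.012 * 24 = 2928.288 g/day
Convert to kg/day: 2928.288 / 1000 = 2.928288 kg/day

2.928288 kg/day


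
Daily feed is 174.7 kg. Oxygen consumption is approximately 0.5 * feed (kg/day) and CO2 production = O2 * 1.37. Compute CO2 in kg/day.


O2 = 174.7 * 0.5 = 87.35
CO2 = 87.35 * 1.37 = 119.6695

119.6695 kg/day


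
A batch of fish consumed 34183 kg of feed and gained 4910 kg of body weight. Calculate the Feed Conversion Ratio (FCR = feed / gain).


FCR = feed consumed / weight gained
FCR = 34183 kg / 4910 kg = 6.96191

6.96191


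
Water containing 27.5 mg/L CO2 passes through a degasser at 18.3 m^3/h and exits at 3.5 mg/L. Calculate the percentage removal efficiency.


CO2_out / CO2_in = 3.5 / 27.5 = 0.12727273
Fraction remaining = 0.12727273
efficiency = (1 - 0.12727273) * 100 = 87.2727 %

87.2727 %


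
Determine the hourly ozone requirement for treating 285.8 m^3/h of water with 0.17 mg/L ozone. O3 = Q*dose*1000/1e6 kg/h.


O3 demand (mg/h) = Q * dose * 1000 = 285.8 * 0.17 * 1000 = 48586 mg/h
Convert mg to kg: 48586 / 1e6 = 0.048586 kg/h

0.048586 kg/h


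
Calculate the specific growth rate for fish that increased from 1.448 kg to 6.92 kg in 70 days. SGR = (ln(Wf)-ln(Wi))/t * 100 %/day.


ln(W_f) = ln(6.92) = 1.9344158
ln(W_i) = ln(1.448) = 0.37018329
ln(W_f) - ln(W_i) = 1.9344158 - 0.37018329 = 1.5642325
SGR = 1.5642325 / 70 * 100 = 2.23462 %/day

2.23462 %/day


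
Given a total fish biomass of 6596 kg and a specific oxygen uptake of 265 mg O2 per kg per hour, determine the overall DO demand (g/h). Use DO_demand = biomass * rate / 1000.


Total O2 consumption (mg/h) = 6596 kg * 265 mg/(kg*h) = 1747940 mg/h
Convert to g/h: 1747940 / 1000 = 1747.94 g/h

1747.94 g/h


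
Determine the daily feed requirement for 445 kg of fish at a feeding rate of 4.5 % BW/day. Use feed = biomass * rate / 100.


Feeding rate fraction = 4.5% / 100 = 0.045
Daily feed = 445 kg * 0.045 = 20.025 kg/day

20.025 kg/day


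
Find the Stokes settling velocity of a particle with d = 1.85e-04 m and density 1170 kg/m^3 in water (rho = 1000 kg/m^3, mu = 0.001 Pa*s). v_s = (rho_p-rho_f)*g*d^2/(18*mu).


Density difference: rho_p - rho_f = 1170 - 1000 = 170 kg/m^3
d^2 = (1.85e-04)^2 = 3.4225e-08 m^2
Numerator = (rho_p - rho_f) * g * d^2 = 170 * 9.81 * 3.4225e-08 = 5.7077032e-05
Denominator = 18 * mu = 18 * 0.001 = 0.018
v_s = 5.7077032e-05 / 0.018 = 0.00317095 m/s
Check: Re = rho_f * v_s * d / mu = 1000 * 0.00317095 * 1.85e-04 / 0.001 = 0.587 < 1, so Stokes' law applies.

0.00317095 m/s


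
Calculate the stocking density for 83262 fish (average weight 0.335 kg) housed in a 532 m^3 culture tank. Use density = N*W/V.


Total biomass = 83262 fish * 0.335 kg = 27892.77 kg
Density = total biomass / volume = 27892.77 / 532 = 52.43 kg/m^3

52.43 kg/m^3


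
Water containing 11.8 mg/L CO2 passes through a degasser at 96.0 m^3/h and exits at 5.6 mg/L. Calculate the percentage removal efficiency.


CO2_out / CO2_in = 5.6 / 11.8 = 0.47457627
Fraction remaining = 0.47457627
efficiency = (1 - 0.47457627) * 100 = 52.5424 %

52.5424 %


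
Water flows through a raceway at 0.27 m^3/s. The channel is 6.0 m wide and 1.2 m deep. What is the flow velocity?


Cross-sectional area = W * d = 6.0 * 1.2 = 7.2 m^2
Velocity = Q / A = 0.27 / 7.2 = 0.0375 m/s

0.0375 m/s


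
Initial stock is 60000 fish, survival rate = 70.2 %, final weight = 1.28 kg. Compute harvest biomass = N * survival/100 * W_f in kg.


Survivors = 60000 * 70.2/100 = 42120 fish
Harvest biomass = survivors * W_f = 42120 * 1.28 = 53913.6 kg

53913.6 kg


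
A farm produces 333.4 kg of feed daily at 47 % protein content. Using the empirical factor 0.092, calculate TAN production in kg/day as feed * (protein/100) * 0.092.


Protein in feed = 333.4 * 47/100 = 156.698 kg/day
TAN = protein * 0.092 = 156.698 * 0.092 = 14.416216 kg/day

14.416216 kg/day


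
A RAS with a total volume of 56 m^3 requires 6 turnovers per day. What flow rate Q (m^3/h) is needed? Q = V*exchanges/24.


Daily recirculation volume = 56 m^3 * 6 = 336 m^3/day
Flow rate Q = daily volume / 24 h = 336 / 24 = 14 m^3/h

14 m^3/h


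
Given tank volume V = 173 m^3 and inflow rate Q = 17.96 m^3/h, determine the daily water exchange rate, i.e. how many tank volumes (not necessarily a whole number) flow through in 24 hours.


Daily flow volume = 17.96 m^3/h * 24 h = 431.04 m^3/day
Exchanges = daily flow / tank volume = 431.04 / 173 = 2.49156 exchanges/day

2.49156 exchanges/day


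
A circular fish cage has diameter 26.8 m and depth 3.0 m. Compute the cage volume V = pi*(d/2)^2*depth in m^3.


r = d/2 = 26.8/2 = 13.4 m
Base area = pi*r^2 = pi*13.4^2 = 564.10438 m^2
Volume = 564.10438 * 3.0 = 1692.31 m^3

1692.31 m^3


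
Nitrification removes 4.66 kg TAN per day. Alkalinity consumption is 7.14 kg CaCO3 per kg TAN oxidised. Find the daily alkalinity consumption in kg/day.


Alkalinity factor: 7.14 kg CaCO3 consumed per kg TAN nitrified
alk = 4.66 kg TAN * 7.14 = 33.2724 kg CaCO3/day

33.2724 kg CaCO3/day


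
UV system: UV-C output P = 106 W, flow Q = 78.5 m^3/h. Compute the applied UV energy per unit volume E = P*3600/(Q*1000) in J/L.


Energy delivered per hour = 106 W * 3600 s = 381600 J/h
Volume treated per hour = 78.5 m^3/h * 1000 = 78500 L/h
dose = 381600 / 78500 = 4.86115 J/L

4.86115 J/L


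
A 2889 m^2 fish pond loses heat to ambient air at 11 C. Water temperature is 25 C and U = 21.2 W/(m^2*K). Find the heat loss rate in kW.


Temperature difference dT = 25 - 11 = 14 K
Heat loss (W) = U * A * dT = 21.2 * 2889 * 14 = 857455.2 W
Convert to kW: 857455.2 / 1000 = 857.4552 kW

857.4552 kW


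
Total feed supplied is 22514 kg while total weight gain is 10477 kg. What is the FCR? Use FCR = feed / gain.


FCR = feed consumed / weight gained
FCR = 22514 kg / 10477 kg = 2.1489

2.1489


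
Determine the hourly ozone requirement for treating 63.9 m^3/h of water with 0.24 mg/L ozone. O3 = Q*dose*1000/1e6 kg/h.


O3 demand (mg/h) = Q * dose * 1000 = 63.9 * 0.24 * 1000 = 15336 mg/h
Convert mg to kg: 15336 / 1e6 = 0.015336 kg/h

0.015336 kg/h


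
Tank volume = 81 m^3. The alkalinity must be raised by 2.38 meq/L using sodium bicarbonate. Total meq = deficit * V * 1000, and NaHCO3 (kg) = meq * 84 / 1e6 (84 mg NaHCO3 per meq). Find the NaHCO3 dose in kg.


Tank volume in L = 81 m^3 * 1000 = 81000 L
Total meq required = 2.38 meq/L * 81000 L = 192780 meq
NaHCO3 mass = 192780 meq * 84 mg/meq / 1e6 = 16.1935 kg

16.1935 kg


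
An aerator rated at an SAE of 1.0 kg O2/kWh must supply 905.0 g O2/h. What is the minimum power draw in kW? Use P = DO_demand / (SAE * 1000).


SAE in g O2/kWh = 1.0 * 1000 = 1000 g/kWh
P = DO_demand / SAE_g = 905.0 / 1000 = 0.905 kW

0.905 kW


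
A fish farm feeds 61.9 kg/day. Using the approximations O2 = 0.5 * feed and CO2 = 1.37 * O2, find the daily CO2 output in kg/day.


O2 = 61.9 * 0.5 = 30.95
CO2 = 30.95 * 1.37 = 42.4015

42.4015 kg/day


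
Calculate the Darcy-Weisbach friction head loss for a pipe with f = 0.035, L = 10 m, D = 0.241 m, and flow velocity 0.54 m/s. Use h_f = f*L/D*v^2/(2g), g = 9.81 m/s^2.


v^2 = 0.54^2 = 0.2916 m^2/s^2
L/D = 10/0.241 = 41.493776
h_f = f*(L/D)*v^2/(2g) = 0.035 * 41.493776 * 0.2916 / 19.62 = 0.0215844 m

0.0215844 m


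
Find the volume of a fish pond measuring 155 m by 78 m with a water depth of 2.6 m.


Base area = L * W = 155 * 78 = 12090 m^2
Volume = area * depth = 12090 * 2.6 = 31434 m^3

31434 m^3


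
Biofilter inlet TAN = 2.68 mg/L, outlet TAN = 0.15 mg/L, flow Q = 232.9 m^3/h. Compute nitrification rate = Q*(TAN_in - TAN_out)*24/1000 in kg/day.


Concentration drop: TAN_in - TAN_out = 2.68 - 0.15 = 2.53 mg/L
Hourly TAN removed = Q * dTAN = 232.9 m^3/h * 2.53 mg/L = 589.237 g/h  (m^3/h * mg/L = g/h)
Daily TAN removed = 589.237 * 24 = 14141.688 g/day
Convert to kg/day: 14141.688 / 1000 = 14.141688 kg/day

14.141688 kg/day


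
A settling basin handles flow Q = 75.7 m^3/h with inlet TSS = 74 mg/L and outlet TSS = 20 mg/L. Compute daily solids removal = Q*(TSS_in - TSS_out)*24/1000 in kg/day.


Concentration drop: TSS_in - TSS_out = 74 - 20 = 54 mg/L
Hourly solids removed = Q * dTSS = 75.7 m^3/h * 54 mg/L = 4087.8 g/h  (m^3/h * mg/L = g/h)
Daily solids removed = 4087.8 * 24 = 98107.2 g/day
Convert g to kg: 98107.2 / 1000 = 98.1072 kg/day

98.1072 kg/day


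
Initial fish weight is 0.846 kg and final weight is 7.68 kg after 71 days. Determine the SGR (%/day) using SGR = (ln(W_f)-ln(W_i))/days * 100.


ln(W_f) = ln(7.68) = 2.0386195
ln(W_i) = ln(0.846) = -0.16723592
ln(W_f) - ln(W_i) = 2.0386195 - -0.16723592 = 2.2058554
SGR = 2.2058554 / 71 * 100 = 3.10684 %/day

3.10684 %/day


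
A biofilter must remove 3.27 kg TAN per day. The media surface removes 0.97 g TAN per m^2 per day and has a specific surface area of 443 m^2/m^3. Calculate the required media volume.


A = 3.27*1000 / 0.97 = 3371.134 m^2
V = 3371.134 / 443 = 7.60978

7.60978 m^3


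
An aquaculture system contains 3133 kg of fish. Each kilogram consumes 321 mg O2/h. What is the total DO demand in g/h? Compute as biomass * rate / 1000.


Total O2 consumption (mg/h) = 3133 kg * 321 mg/(kg*h) = 1005693 mg/h
Convert to g/h: 1005693 / 1000 = 1005.693 g/h

1005.693 g/h


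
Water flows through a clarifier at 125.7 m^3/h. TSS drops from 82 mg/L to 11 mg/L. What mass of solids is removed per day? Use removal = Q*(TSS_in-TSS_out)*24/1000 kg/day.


Concentration drop: TSS_in - TSS_out = 82 - 11 = 71 mg/L
Hourly solids removed = Q * dTSS = 125.7 m^3/h * 71 mg/L = 8924.7 g/h  (m^3/h * mg/L = g/h)
Daily solids removed = 8924.7 * 24 = 214192.8 g/day
Convert g to kg: 214192.8 / 1000 = 214.1928 kg/day

214.1928 kg/day


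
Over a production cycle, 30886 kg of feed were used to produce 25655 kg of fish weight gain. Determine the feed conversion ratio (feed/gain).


FCR = feed consumed / weight gained
FCR = 30886 kg / 25655 kg = 1.2039

1.2039


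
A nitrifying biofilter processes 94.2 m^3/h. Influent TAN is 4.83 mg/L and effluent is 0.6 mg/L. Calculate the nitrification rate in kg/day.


Concentration drop: TAN_in - TAN_out = 4.83 - 0.6 = 4.23 mg/L
Hourly TAN removed = Q * dTAN = 94.2 m^3/h * 4.23 mg/L = 398.466 g/h  (m^3/h * mg/L = g/h)
Daily TAN removed = 398.466 * 24 = 9563.184 g/day
Convert to kg/day: 9563.184 / 1000 = 9.563184 kg/day

9.563184 kg/day


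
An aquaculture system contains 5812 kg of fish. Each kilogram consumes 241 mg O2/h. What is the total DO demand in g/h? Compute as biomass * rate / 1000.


Total O2 consumption (mg/h) = 5812 kg * 241 mg/(kg*h) = 1400692 mg/h
Convert to g/h: 1400692 / 1000 = 1400.692 g/h

1400.692 g/h


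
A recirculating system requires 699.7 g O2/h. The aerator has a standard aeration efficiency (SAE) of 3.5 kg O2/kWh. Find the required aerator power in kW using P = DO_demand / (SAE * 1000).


SAE in g O2/kWh = 3.5 * 1000 = 3500 g/kWh
P = DO_demand / SAE_g = 699.7 / 3500 = 0.199914 kW

0.199914 kW


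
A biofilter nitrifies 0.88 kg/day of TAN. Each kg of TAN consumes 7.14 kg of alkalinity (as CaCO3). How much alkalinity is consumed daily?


Alkalinity factor: 7.14 kg CaCO3 consumed per kg TAN nitrified
alk = 0.88 kg TAN * 7.14 = 6.2832 kg CaCO3/day

6.2832 kg CaCO3/day


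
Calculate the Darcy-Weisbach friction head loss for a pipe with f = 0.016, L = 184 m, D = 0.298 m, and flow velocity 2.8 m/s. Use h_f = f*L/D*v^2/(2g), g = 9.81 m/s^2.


v^2 = 2.8^2 = 7.84 m^2/s^2
L/D = 184/0.298 = 617.44966
h_f = f*(L/D)*v^2/(2g) = 0.016 * 617.44966 * 7.84 / 19.62 = 3.94765 m

3.94765 m


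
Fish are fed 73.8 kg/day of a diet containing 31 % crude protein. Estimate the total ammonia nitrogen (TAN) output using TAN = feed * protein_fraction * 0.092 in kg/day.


Protein in feed = 73.8 * 31/100 = 22.878 kg/day
TAN = protein * 0.092 = 22.878 * 0.092 = 2.104776 kg/day

2.104776 kg/day


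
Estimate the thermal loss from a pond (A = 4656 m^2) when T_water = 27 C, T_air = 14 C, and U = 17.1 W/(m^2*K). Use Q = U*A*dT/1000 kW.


Temperature difference dT = 27 - 14 = 13 K
Heat loss (W) = U * A * dT = 17.1 * 4656 * 13 = 1035028.8 W
Convert to kW: 1035028.8 / 1000 = 1035.0288 kW

1035.0288 kW


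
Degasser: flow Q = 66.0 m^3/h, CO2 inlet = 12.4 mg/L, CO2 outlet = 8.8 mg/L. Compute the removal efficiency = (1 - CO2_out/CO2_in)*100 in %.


CO2_out / CO2_in = 8.8 / 12.4 = 0.70967742
Fraction remaining = 0.70967742
efficiency = (1 - 0.70967742) * 100 = 29.0323 %

29.0323 %


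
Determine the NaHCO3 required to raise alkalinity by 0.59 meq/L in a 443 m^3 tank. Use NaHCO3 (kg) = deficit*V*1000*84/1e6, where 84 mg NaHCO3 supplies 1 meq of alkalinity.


Tank volume in L = 443 m^3 * 1000 = 443000 L
Total meq required = 0.59 meq/L * 443000 L = 261370 meq
NaHCO3 mass = 261370 meq * 84 mg/meq / 1e6 = 21.9551 kg

21.9551 kg


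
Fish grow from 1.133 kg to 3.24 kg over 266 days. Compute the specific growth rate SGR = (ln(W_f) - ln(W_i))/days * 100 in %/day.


ln(W_f) = ln(3.24) = 1.1755733
ln(W_i) = ln(1.133) = 0.12486898
ln(W_f) - ln(W_i) = 1.1755733 - 0.12486898 = 1.0507043
SGR = 1.0507043 / 266 * 100 = 0.395002 %/day

0.395002 %/day


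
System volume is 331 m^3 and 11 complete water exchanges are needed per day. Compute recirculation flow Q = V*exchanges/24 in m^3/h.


Daily recirculation volume = 331 m^3 * 11 = 3641 m^3/day
Flow rate Q = daily volume / 24 h = 3641 / 24 = 151.708 m^3/h

151.708 m^3/h


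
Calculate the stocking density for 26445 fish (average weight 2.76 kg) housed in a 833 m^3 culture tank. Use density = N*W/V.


Total biomass = 26445 fish * 2.76 kg = 72988.2 kg
Density = total biomass / volume = 72988.2 / 833 = 87.6209 kg/m^3

87.6209 kg/m^3


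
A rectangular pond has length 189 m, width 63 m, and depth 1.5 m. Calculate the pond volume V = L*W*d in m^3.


Base area = L * W = 189 * 63 = 11907 m^2
Volume = area * depth = 11907 * 1.5 = 17860.5 m^3

17860.5 m^3


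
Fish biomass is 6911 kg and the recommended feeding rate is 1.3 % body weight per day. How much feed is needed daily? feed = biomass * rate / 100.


Feeding rate fraction = 1.3% / 100 = 0.013
Daily feed = 6911 kg * 0.013 = 89.843 kg/day

89.843 kg/day


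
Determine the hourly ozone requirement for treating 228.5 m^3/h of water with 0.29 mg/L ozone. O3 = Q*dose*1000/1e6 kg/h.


O3 demand (mg/h) = Q * dose * 1000 = 228.5 * 0.29 * 1000 = 66265 mg/h
Convert mg to kg: 66265 / 1e6 = 0.066265 kg/h

0.066265 kg/h


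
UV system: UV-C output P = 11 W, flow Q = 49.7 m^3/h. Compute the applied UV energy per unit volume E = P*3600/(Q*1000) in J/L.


Energy delivered per hour = 11 W * 3600 s = 39600 J/h
Volume treated per hour = 49.7 m^3/h * 1000 = 49700 L/h
dose = 39600 / 49700 = 0.796781 J/L

0.796781 J/L


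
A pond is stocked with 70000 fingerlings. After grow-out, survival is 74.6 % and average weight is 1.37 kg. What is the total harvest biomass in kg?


Survivors = 70000 * 74.6/100 = 52220 fish
Harvest biomass = survivors * W_f = 52220 * 1.37 = 71541.4 kg

71541.4 kg


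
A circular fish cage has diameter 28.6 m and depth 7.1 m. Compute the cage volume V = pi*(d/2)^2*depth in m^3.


r = d/2 = 28.6/2 = 14.3 m
Base area = pi*r^2 = pi*14.3^2 = 642.42428 m^2
Volume = 642.42428 * 7.1 = 4561.21 m^3

4561.21 m^3


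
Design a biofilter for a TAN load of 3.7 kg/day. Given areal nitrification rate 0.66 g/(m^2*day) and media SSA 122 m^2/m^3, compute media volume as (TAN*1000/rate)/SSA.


A = 3.7*1000 / 0.66 = 5606.0606 m^2
V = 5606.0606 / 122 = 45.9513

45.9513 m^3


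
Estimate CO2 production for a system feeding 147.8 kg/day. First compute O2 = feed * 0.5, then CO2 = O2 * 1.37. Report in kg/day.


O2 = 147.8 * 0.5 = 73.9
CO2 = 73.9 * 1.37 = 101.243

101.243 kg/day


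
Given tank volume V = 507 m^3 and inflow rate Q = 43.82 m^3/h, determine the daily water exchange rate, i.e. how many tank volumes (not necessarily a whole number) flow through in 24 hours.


Daily flow volume = 43.82 m^3/h * 24 h = 1051.68 m^3/day
Exchanges = daily flow / tank volume = 1051.68 / 507 = 2.07432 exchanges/day

2.07432 exchanges/day


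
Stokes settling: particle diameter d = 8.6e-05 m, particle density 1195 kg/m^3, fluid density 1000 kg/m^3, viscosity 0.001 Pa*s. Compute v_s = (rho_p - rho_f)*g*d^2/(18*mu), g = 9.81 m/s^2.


Density difference: rho_p - rho_f = 1195 - 1000 = 195 kg/m^3
d^2 = (8.6e-05)^2 = 7.396e-09 m^2
Numerator = (rho_p - rho_f) * g * d^2 = 195 * 9.81 * 7.396e-09 = 1.4148178e-05
Denominator = 18 * mu = 18 * 0.001 = 0.018
v_s = 1.4148178e-05 / 0.018 = 7.8601e-04 m/s
Check: Re = rho_f * v_s * d / mu = 1000 * 7.8601e-04 * 8.6e-05 / 0.001 = 0.0676 < 1, so Stokes' law applies.

7.8601e-04 m/s


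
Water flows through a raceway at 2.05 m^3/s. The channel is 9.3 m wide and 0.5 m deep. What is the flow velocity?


Cross-sectional area = W * d = 9.3 * 0.5 = 4.65 m^2
Velocity = Q / A = 2.05 / 4.65 = 0.44086 m/s

0.44086 m/s


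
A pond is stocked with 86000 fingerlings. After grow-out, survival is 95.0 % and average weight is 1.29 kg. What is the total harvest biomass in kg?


Survivors = 86000 * 95.0/100 = 81700 fish
Harvest biomass = survivors * W_f = 81700 * 1.29 = 105393 kg

105393 kg


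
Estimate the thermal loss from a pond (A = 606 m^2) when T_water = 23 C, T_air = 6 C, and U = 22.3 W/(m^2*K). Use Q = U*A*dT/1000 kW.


Temperature difference dT = 23 - 6 = 17 K
Heat loss (W) = U * A * dT = 22.3 * 606 * 17 = 229734.6 W
Convert to kW: 229734.6 / 1000 = 229.7346 kW

229.7346 kW


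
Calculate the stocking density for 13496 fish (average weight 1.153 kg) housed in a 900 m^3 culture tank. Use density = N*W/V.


Total biomass = 13496 fish * 1.153 kg = 15560.888 kg
Density = total biomass / volume = 15560.888 / 900 = 17.2899 kg/m^3

17.2899 kg/m^3


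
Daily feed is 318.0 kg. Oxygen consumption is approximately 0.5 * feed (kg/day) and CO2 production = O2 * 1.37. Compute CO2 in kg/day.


O2 = 318.0 * 0.5 = 159
CO2 = 159 * 1.37 = 217.83

217.83 kg/day


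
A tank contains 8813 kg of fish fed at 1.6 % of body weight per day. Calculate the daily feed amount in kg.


Feeding rate fraction = 1.6% / 100 = 0.016
Daily feed = 8813 kg * 0.016 = 141.008 kg/day

141.008 kg/day


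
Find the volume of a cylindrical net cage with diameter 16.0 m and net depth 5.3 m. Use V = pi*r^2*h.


r = d/2 = 16.0/2 = 8 m
Base area = pi*r^2 = pi*8^2 = 201.06193 m^2
Volume = 201.06193 * 5.3 = 1065.63 m^3

1065.63 m^3


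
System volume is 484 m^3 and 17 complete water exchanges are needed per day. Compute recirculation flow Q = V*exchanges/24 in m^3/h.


Daily recirculation volume = 484 m^3 * 17 = 8228 m^3/day
Flow rate Q = daily volume / 24 h = 8228 / 24 = 342.833 m^3/h

342.833 m^3/h


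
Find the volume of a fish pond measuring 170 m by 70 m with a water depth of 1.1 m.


Base area = L * W = 170 * 70 = 11900 m^2
Volume = area * depth = 11900 * 1.1 = 13090 m^3

13090 m^3


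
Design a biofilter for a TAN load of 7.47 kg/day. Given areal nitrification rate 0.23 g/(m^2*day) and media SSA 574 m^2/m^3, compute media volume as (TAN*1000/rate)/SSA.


A = 7.47*1000 / 0.23 = 32478.261 m^2
V = 32478.261 / 574 = 56.5823

56.5823 m^3


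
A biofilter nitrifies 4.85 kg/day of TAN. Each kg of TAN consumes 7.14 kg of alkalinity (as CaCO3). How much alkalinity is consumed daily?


Alkalinity factor: 7.14 kg CaCO3 consumed per kg TAN nitrified
alk = 4.85 kg TAN * 7.14 = 34.629 kg CaCO3/day

34.629 kg CaCO3/day


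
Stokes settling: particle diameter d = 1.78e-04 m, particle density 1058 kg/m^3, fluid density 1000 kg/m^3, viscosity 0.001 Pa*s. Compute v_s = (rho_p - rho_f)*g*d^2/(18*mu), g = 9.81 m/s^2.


Density difference: rho_p - rho_f = 1058 - 1000 = 58 kg/m^3
d^2 = (1.78e-04)^2 = 3.1684e-08 m^2
Numerator = (rho_p - rho_f) * g * d^2 = 58 * 9.81 * 3.1684e-08 = 1.8027562e-05
Denominator = 18 * mu = 18 * 0.001 = 0.018
v_s = 1.8027562e-05 / 0.018 = 0.00100153 m/s
Check: Re = rho_f * v_s * d / mu = 1000 * 0.00100153 * 1.78e-04 / 0.001 = 0.178 < 1, so Stokes' law applies.

0.00100153 m/s


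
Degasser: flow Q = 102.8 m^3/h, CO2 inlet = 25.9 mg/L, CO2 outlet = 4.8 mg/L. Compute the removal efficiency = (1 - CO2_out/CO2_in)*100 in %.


CO2_out / CO2_in = 4.8 / 25.9 = 0.18532819
Fraction remaining = 0.18532819
efficiency = (1 - 0.18532819) * 100 = 81.4672 %

81.4672 %


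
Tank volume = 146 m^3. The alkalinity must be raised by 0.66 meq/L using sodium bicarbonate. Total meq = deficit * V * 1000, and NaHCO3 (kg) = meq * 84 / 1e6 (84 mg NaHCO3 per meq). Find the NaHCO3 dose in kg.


Tank volume in L = 146 m^3 * 1000 = 146000 L
Total meq required = 0.66 meq/L * 146000 L = 96360 meq
NaHCO3 mass = 96360 meq * 84 mg/meq / 1e6 = 8.09424 kg

8.09424 kg


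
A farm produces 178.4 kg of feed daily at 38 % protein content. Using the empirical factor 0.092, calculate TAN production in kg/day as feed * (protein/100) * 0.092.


Protein in feed = 178.4 * 38/100 = 67.792 kg/day
TAN = protein * 0.092 = 67.792 * 0.092 = 6.236864 kg/day

6.236864 kg/day


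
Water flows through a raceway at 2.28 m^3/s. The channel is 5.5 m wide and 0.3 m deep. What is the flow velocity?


Cross-sectional area = W * d = 5.5 * 0.3 = 1.65 m^2
Velocity = Q / A = 2.28 / 1.65 = 1.38182 m/s

1.38182 m/s


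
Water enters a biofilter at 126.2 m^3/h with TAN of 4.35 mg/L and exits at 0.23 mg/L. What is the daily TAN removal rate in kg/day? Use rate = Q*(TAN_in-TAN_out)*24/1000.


Concentration drop: TAN_in - TAN_out = 4.35 - 0.23 = 4.12 mg/L
Hourly TAN removed = Q * dTAN = 126.2 m^3/h * 4.12 mg/L = 519.944 g/h  (m^3/h * mg/L = g/h)
Daily TAN removed = 519.944 * 24 = 12478.656 g/day
Convert to kg/day: 12478.656 / 1000 = 12.478656 kg/day

12.478656 kg/day


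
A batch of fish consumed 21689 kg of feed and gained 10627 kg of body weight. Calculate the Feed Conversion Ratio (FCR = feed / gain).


FCR = feed consumed / weight gained
FCR = 21689 kg / 10627 kg = 2.04093

2.04093


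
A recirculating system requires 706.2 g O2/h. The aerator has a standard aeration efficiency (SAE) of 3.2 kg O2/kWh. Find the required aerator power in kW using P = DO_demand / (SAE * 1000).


SAE in g O2/kWh = 3.2 * 1000 = 3200 g/kWh
P = DO_demand / SAE_g = 706.2 / 3200 = 0.220688 kW

0.220688 kW


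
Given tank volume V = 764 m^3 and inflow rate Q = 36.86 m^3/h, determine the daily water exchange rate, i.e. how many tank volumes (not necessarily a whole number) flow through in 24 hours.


Daily flow volume = 36.86 m^3/h * 24 h = 884.64 m^3/day
Exchanges = daily flow / tank volume = 884.64 / 764 = 1.15791 exchanges/day

1.15791 exchanges/day


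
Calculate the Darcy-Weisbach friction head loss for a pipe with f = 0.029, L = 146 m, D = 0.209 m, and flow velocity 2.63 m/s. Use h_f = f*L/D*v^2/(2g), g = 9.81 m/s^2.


v^2 = 2.63^2 = 6.9169 m^2/s^2
L/D = 146/0.209 = 698.56459
h_f = f*(L/D)*v^2/(2g) = 0.029 * 698.56459 * 6.9169 / 19.62 = 7.14195 m

7.14195 m


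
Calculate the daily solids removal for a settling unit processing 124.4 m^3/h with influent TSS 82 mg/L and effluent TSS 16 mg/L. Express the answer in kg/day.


Concentration drop: TSS_in - TSS_out = 82 - 16 = 66 mg/L
Hourly solids removed = Q * dTSS = 124.4 m^3/h * 66 mg/L = 8210.4 g/h  (m^3/h * mg/L = g/h)
Daily solids removed = 8210.4 * 24 = 197049.6 g/day
Convert g to kg: 197049.6 / 1000 = 197.0496 kg/day

197.0496 kg/day


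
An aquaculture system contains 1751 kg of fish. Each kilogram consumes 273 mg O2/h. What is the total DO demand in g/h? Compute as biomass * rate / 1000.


Total O2 consumption (mg/h) = 1751 kg * 273 mg/(kg*h) = 478023 mg/h
Convert to g/h: 478023 / 1000 = 478.023 g/h

478.023 g/h


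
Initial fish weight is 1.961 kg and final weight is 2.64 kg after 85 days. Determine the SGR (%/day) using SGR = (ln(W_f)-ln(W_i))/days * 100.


ln(W_f) = ln(2.64) = 0.97077892
ln(W_i) = ln(1.961) = 0.67345455
ln(W_f) - ln(W_i) = 0.97077892 - 0.67345455 = 0.29732437
SGR = 0.29732437 / 85 * 100 = 0.349793 %/day

0.349793 %/day


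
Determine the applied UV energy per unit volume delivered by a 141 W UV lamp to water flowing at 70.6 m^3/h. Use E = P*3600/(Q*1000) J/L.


Energy delivered per hour = 141 W * 3600 s = 507600 J/h
Volume treated per hour = 70.6 m^3/h * 1000 = 70600 L/h
dose = 507600 / 70600 = 7.1898 J/L

7.1898 J/L


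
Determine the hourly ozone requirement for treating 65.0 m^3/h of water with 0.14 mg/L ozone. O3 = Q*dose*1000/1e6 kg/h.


O3 demand (mg/h) = Q * dose * 1000 = 65.0 * 0.14 * 1000 = 9100 mg/h
Convert mg to kg: 9100 / 1e6 = 0.0091 kg/h

0.0091 kg/h


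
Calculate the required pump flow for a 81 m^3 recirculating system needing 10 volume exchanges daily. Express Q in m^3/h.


Daily recirculation volume = 81 m^3 * 10 = 810 m^3/day
Flow rate Q = daily volume / 24 h = 810 / 24 = 33.75 m^3/h

33.75 m^3/h


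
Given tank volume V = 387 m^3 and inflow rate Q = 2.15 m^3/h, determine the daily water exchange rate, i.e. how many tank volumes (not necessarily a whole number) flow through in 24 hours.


Daily flow volume = 2.15 m^3/h * 24 h = 51.6 m^3/day
Exchanges = daily flow / tank volume = 51.6 / 387 = 0.133333 exchanges/day

0.133333 exchanges/day


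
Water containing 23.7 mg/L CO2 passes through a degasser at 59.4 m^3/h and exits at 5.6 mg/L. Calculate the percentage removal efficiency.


CO2_out / CO2_in = 5.6 / 23.7 = 0.23628692
Fraction remaining = 0.23628692
efficiency = (1 - 0.23628692) * 100 = 76.3713 %

76.3713 %


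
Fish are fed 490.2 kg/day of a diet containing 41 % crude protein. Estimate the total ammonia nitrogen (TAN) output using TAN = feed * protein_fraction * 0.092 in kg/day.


Protein in feed = 490.2 * 41/100 = 200.982 kg/day
TAN = protein * 0.092 = 200.982 * 0.092 = 18.490344 kg/day

18.490344 kg/day


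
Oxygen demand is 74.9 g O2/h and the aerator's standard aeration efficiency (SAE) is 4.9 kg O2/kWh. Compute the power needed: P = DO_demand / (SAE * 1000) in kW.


SAE in g O2/kWh = 4.9 * 1000 = 4900 g/kWh
P = DO_demand / SAE_g = 74.9 / 4900 = 0.0152857 kW

0.0152857 kW


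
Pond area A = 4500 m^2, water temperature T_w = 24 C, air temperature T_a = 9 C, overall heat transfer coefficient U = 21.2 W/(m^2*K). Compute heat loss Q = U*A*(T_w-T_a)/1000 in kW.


Temperature difference dT = 24 - 9 = 15 K
Heat loss (W) = U * A * dT = 21.2 * 4500 * 15 = 1431000 W
Convert to kW: 1431000 / 1000 = 1431 kW

1431 kW


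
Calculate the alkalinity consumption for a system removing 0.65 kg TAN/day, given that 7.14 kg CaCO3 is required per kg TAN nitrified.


Alkalinity factor: 7.14 kg CaCO3 consumed per kg TAN nitrified
alk = 0.65 kg TAN * 7.14 = 4.641 kg CaCO3/day

4.641 kg CaCO3/day


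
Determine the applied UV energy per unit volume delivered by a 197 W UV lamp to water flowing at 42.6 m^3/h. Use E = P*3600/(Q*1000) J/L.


Energy delivered per hour = 197 W * 3600 s = 709200 J/h
Volume treated per hour = 42.6 m^3/h * 1000 = 42600 L/h
dose = 709200 / 42600 = 16.6479 J/L

16.6479 J/L


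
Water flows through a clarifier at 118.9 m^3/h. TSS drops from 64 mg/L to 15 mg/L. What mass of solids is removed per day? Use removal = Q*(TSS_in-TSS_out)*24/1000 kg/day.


Concentration drop: TSS_in - TSS_out = 64 - 15 = 49 mg/L
Hourly solids removed = Q * dTSS = 118.9 m^3/h * 49 mg/L = 5826.1 g/h  (m^3/h * mg/L = g/h)
Daily solids removed = 5826.1 * 24 = 139826.4 g/day
Convert g to kg: 139826.4 / 1000 = 139.8264 kg/day

139.8264 kg/day


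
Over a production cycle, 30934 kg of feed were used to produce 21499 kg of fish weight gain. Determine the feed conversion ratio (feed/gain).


FCR = feed consumed / weight gained
FCR = 30934 kg / 21499 kg = 1.43886

1.43886


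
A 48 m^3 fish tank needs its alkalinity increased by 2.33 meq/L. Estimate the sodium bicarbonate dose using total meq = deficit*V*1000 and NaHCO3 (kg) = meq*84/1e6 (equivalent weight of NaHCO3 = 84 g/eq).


Tank volume in L = 48 m^3 * 1000 = 48000 L
Total meq required = 2.33 meq/L * 48000 L = 111840 meq
NaHCO3 mass = 111840 meq * 84 mg/meq / 1e6 = 9.39456 kg

9.39456 kg


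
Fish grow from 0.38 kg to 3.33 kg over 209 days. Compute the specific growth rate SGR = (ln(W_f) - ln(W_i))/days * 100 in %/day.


ln(W_f) = ln(3.33) = 1.2029723
ln(W_i) = ln(0.38) = -0.96758403
ln(W_f) - ln(W_i) = 1.2029723 - -0.96758403 = 2.1705563
SGR = 2.1705563 / 209 * 100 = 1.03854 %/day

1.03854 %/day


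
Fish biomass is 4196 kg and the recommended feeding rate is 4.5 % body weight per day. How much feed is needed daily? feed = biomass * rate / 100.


Feeding rate fraction = 4.5% / 100 = 0.045
Daily feed = 4196 kg * 0.045 = 188.82 kg/day

188.82 kg/day


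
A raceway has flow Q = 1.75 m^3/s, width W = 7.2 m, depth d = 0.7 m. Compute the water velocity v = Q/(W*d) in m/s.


Cross-sectional area = W * d = 7.2 * 0.7 = 5.04 m^2
Velocity = Q / A = 1.75 / 5.04 = 0.347222 m/s

0.347222 m/s


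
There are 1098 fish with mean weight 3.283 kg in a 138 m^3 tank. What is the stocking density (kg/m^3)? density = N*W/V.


Total biomass = 1098 fish * 3.283 kg = 3604.734 kg
Density = total biomass / volume = 3604.734 / 138 = 26.1213 kg/m^3

26.1213 kg/m^3


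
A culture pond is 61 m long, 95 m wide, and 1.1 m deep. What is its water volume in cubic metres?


Base area = L * W = 61 * 95 = 5795 m^2
Volume = area * depth = 5795 * 1.1 = 6374.5 m^3

6374.5 m^3


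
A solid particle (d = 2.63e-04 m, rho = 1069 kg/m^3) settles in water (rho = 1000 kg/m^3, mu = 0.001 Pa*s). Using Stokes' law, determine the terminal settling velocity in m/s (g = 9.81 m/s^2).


Density difference: rho_p - rho_f = 1069 - 1000 = 69 kg/m^3
d^2 = (2.63e-04)^2 = 6.9169e-08 m^2
Numerator = (rho_p - rho_f) * g * d^2 = 69 * 9.81 * 6.9169e-08 = 4.6819804e-05
Denominator = 18 * mu = 18 * 0.001 = 0.018
v_s = 4.6819804e-05 / 0.018 = 0.0026011 m/s
Check: Re = rho_f * v_s * d / mu = 1000 * 0.0026011 * 2.63e-04 / 0.001 = 0.684 < 1, so Stokes' law applies.

0.0026011 m/s


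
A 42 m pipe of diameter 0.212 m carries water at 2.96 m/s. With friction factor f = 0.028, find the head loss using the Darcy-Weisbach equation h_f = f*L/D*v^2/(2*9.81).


v^2 = 2.96^2 = 8.7616 m^2/s^2
L/D = 42/0.212 = 198.11321
h_f = f*(L/D)*v^2/(2g) = 0.028 * 198.11321 * 8.7616 / 19.62 = 2.47717 m

2.47717 m


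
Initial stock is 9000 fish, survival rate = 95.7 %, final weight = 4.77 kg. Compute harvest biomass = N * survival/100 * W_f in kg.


Survivors = 9000 * 95.7/100 = 8613 fish
Harvest biomass = survivors * W_f = 8613 * 4.77 = 41084.01 kg

41084.01 kg


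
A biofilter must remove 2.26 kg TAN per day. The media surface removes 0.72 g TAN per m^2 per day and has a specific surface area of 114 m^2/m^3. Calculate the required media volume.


A = 2.26*1000 / 0.72 = 3138.8889 m^2
V = 3138.8889 / 114 = 27.5341

27.5341 m^3


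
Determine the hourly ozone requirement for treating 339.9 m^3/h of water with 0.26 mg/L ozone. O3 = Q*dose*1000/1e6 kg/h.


O3 demand (mg/h) = Q * dose * 1000 = 339.9 * 0.26 * 1000 = 88374 mg/h
Convert mg to kg: 88374 / 1e6 = 0.088374 kg/h

0.088374 kg/h


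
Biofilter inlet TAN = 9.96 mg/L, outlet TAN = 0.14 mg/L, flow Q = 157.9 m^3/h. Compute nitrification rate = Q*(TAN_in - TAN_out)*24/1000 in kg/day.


Concentration drop: TAN_in - TAN_out = 9.96 - 0.14 = 9.82 mg/L
Hourly TAN removed = Q * dTAN = 157.9 m^3/h * 9.82 mg/L = 1550.578 g/h  (m^3/h * mg/L = g/h)
Daily TAN removed = 1550.578 * 24 = 37213.872 g/day
Convert to kg/day: 37213.872 / 1000 = 37.213872 kg/day

37.213872 kg/day


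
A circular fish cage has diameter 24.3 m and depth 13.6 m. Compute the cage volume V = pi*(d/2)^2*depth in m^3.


r = d/2 = 24.3/2 = 12.15 m
Base area = pi*r^2 = pi*12.15^2 = 463.76976 m^2
Volume = 463.76976 * 13.6 = 6307.27 m^3

6307.27 m^3


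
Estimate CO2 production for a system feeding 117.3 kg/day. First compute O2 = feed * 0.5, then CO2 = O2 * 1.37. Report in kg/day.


O2 = 117.3 * 0.5 = 58.65
CO2 = 58.65 * 1.37 = 80.3505

80.3505 kg/day


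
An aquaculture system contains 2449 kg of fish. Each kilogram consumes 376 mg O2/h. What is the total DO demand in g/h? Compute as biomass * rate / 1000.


Total O2 consumption (mg/h) = 2449 kg * 376 mg/(kg*h) = 920824 mg/h
Convert to g/h: 920824 / 1000 = 920.824 g/h

920.824 g/h


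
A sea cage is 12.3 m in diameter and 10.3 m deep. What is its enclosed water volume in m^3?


r = d/2 = 12.3/2 = 6.15 m
Base area = pi*r^2 = pi*6.15^2 = 118.82289 m^2
Volume = 118.82289 * 10.3 = 1223.88 m^3

1223.88 m^3


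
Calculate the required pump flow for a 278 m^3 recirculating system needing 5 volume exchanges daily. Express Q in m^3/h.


Daily recirculation volume = 278 m^3 * 5 = 1390 m^3/day
Flow rate Q = daily volume / 24 h = 1390 / 24 = 57.9167 m^3/h

57.9167 m^3/h


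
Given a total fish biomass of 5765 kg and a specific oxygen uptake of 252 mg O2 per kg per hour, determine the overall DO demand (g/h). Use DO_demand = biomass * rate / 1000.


Total O2 consumption (mg/h) = 5765 kg * 252 mg/(kg*h) = 1452780 mg/h
Convert to g/h: 1452780 / 1000 = 1452.78 g/h

1452.78 g/h


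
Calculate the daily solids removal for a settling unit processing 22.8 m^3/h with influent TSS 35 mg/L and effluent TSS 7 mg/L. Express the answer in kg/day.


Concentration drop: TSS_in - TSS_out = 35 - 7 = 28 mg/L
Hourly solids removed = Q * dTSS = 22.8 m^3/h * 28 mg/L = 638.4 g/h  (m^3/h * mg/L = g/h)
Daily solids removed = 638.4 * 24 = 15321.6 g/day
Convert g to kg: 15321.6 / 1000 = 15.3216 kg/day

15.3216 kg/day


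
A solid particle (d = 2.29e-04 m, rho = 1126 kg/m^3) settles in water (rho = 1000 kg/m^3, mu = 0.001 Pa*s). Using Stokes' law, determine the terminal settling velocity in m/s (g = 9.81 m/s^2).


Density difference: rho_p - rho_f = 1126 - 1000 = 126 kg/m^3
d^2 = (2.29e-04)^2 = 5.2441e-08 m^2
Numerator = (rho_p - rho_f) * g * d^2 = 126 * 9.81 * 5.2441e-08 = 6.4820222e-05
Denominator = 18 * mu = 18 * 0.001 = 0.018
v_s = 6.4820222e-05 / 0.018 = 0.00360112 m/s
Check: Re = rho_f * v_s * d / mu = 1000 * 0.00360112 * 2.29e-04 / 0.001 = 0.825 < 1, so Stokes' law applies.

0.00360112 m/s
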